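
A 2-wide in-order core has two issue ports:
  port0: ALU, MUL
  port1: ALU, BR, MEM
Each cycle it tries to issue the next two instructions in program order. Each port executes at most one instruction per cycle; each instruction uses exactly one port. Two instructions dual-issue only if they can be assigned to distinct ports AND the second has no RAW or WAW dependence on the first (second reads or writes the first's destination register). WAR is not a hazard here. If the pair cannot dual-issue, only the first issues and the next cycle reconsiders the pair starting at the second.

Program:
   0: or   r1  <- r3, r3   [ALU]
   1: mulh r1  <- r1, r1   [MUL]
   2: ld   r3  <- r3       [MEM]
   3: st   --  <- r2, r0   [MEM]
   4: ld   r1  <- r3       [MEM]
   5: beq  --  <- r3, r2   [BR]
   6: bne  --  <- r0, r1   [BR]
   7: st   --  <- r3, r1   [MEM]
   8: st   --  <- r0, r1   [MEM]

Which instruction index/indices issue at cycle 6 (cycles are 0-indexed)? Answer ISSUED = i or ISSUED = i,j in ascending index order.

ISSUED = 7

t=0 i0:or.ALU ; RAW+WAW r1
t=1 i1&i2:mulh.MUL;ld.MEM ; dual
t=2 i3:st.MEM ; no-port MEM/MEM
t=3 i4:ld.MEM ; no-port MEM/BR
t=4 i5:beq.BR ; no-port BR/BR
t=5 i6:bne.BR ; no-port BR/MEM
t=6 i7:st.MEM ; no-port MEM/MEM
t=7 i8:st.MEM ; tail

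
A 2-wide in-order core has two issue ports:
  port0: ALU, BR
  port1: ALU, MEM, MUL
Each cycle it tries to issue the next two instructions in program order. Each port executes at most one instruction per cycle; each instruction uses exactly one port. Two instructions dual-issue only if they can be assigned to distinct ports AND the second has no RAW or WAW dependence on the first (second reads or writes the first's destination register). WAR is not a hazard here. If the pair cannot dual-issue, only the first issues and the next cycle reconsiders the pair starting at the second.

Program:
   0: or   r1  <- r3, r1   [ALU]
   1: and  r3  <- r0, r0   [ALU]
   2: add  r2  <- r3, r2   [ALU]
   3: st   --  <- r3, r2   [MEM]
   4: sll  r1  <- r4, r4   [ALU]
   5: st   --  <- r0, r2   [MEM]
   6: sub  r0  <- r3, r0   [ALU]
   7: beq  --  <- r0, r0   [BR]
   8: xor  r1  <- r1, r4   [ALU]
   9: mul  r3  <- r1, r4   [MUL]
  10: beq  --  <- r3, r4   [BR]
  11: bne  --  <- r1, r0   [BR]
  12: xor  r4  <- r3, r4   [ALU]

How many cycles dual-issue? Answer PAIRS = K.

PAIRS = 5

c0: i0&i1 or.ALU/and.ALU  pair
c1: i2 add.ALU  RAW r2
c2: i3&i4 st.MEM/sll.ALU  pair
c3: i5&i6 st.MEM/sub.ALU  pair
c4: i7&i8 beq.BR/xor.ALU  pair
c5: i9 mul.MUL  RAW r3
c6: i10 beq.BR  no-port BR/BR
c7: i11&i12 bne.BR/xor.ALU  pair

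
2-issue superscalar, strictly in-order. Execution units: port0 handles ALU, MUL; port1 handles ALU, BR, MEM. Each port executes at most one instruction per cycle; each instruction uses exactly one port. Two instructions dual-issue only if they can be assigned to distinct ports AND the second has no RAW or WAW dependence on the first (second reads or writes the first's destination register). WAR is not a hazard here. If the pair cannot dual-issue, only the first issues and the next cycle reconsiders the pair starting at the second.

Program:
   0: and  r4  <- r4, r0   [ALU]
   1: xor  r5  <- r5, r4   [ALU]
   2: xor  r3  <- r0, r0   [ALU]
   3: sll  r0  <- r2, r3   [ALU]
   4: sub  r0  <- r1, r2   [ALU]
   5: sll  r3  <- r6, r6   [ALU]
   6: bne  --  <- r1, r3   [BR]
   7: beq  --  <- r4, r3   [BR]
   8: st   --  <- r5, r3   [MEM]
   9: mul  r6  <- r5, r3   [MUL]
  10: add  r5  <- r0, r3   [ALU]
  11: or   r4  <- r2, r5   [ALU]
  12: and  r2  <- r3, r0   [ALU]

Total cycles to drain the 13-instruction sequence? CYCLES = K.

CYCLES = 9

0. and.ALU @i0  | RAW r4
1. xor.ALU;xor.ALU @i1/i2  | dual
2. sll.ALU @i3  | WAW r0
3. sub.ALU;sll.ALU @i4/i5  | dual
4. bne.BR @i6  | no-port BR/BR
5. beq.BR @i7  | no-port BR/MEM
6. st.MEM;mul.MUL @i8/i9  | dual
7. add.ALU @i10  | RAW r5
8. or.ALU;and.ALU @i11/i12  | dual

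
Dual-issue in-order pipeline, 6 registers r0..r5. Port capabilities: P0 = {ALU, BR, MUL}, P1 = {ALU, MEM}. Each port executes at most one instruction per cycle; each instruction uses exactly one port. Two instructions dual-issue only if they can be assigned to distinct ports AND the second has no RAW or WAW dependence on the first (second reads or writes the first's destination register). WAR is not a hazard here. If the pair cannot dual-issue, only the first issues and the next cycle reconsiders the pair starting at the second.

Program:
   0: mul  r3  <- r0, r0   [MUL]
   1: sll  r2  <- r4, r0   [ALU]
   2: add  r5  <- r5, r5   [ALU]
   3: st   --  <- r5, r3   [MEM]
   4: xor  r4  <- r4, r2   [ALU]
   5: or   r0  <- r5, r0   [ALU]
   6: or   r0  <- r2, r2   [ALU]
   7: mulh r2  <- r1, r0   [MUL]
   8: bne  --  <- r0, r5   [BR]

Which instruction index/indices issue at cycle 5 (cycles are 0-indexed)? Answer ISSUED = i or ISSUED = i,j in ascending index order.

ISSUED = 7

#0 head=0: mul+sll i0&i1 2-wide
#1 head=2: add i2 RAW r5
#2 head=3: st+xor i3&i4 2-wide
#3 head=5: or i5 WAW r0
#4 head=6: or i6 RAW r0
#5 head=7: mulh i7 no-port MUL/BR
#6 head=8: bne i8 tail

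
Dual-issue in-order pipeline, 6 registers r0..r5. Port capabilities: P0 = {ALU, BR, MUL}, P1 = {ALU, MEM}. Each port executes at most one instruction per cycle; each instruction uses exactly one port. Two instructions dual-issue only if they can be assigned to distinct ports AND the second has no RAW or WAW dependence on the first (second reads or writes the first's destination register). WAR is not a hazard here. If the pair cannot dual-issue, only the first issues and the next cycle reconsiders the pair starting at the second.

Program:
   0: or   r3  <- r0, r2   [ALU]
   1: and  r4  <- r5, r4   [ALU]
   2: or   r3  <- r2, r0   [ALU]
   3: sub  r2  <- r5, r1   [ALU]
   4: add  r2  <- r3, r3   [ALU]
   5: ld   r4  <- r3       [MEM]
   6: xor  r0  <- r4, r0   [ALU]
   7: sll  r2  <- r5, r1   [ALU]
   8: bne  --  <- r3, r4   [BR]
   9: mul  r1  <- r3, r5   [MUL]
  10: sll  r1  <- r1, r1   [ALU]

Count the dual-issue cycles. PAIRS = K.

c0: i0&i1 or and  dual
c1: i2&i3 or sub  dual
c2: i4&i5 add ld  dual
c3: i6&i7 xor sll  dual
c4: i8 bne  no-port BR/MUL
c5: i9 mul  RAW+WAW r1
c6: i10 sll  tail

PAIRS = 4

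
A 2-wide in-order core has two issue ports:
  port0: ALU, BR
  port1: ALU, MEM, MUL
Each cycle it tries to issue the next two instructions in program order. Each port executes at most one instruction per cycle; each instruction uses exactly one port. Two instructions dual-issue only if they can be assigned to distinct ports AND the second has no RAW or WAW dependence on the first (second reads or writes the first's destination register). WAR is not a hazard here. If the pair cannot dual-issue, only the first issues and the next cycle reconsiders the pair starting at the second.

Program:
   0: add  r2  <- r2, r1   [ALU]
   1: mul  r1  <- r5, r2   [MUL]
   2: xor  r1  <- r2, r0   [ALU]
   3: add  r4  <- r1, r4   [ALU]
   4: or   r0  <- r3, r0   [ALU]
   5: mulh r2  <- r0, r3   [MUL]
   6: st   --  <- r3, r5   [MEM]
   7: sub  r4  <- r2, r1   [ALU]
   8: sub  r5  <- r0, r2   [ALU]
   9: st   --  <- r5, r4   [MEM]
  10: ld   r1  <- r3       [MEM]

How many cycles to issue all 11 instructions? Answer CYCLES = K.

t=0 i0:add.ALU ; RAW r2
t=1 i1:mul.MUL ; WAW r1
t=2 i2:xor.ALU ; RAW r1
t=3 i3+i4:add.ALU/or.ALU ; pair
t=4 i5:mulh.MUL ; no-port MUL/MEM
t=5 i6+i7:st.MEM/sub.ALU ; pair
t=6 i8:sub.ALU ; RAW r5
t=7 i9:st.MEM ; no-port MEM/MEM
t=8 i10:ld.MEM ; tail

CYCLES = 9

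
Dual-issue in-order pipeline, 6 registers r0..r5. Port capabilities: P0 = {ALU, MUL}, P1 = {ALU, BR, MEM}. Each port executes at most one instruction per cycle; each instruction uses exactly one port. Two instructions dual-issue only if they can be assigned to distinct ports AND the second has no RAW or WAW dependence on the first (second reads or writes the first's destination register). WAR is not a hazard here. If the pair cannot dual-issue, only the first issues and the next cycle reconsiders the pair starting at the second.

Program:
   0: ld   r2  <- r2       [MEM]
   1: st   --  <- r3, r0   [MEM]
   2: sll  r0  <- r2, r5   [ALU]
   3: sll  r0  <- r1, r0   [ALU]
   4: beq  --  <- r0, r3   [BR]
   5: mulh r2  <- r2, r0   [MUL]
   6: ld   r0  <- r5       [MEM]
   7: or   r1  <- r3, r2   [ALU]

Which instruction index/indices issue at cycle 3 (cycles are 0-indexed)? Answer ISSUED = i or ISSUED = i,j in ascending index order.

0. ld @i0  | no-port MEM/MEM
1. st sll @i1&i2  | 2-wide
2. sll @i3  | RAW r0
3. beq mulh @i4&i5  | 2-wide
4. ld or @i6&i7  | 2-wide

ISSUED = 4,5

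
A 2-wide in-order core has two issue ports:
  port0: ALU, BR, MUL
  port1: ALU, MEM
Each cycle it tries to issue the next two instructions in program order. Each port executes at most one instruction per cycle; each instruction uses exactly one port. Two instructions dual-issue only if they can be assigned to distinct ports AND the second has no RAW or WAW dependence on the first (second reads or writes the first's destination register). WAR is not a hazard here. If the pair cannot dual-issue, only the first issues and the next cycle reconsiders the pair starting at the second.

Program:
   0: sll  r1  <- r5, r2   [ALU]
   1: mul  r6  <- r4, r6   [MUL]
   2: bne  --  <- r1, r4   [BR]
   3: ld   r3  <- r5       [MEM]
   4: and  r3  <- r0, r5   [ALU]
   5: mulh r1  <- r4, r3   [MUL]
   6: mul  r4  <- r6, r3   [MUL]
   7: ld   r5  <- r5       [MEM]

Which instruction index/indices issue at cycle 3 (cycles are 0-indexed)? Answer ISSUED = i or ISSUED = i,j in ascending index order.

ISSUED = 5

#0 head=0: sll.ALU;mul.MUL i0/i1 2-wide
#1 head=2: bne.BR;ld.MEM i2/i3 2-wide
#2 head=4: and.ALU i4 RAW r3
#3 head=5: mulh.MUL i5 no-port MUL/MUL
#4 head=6: mul.MUL;ld.MEM i6/i7 2-wide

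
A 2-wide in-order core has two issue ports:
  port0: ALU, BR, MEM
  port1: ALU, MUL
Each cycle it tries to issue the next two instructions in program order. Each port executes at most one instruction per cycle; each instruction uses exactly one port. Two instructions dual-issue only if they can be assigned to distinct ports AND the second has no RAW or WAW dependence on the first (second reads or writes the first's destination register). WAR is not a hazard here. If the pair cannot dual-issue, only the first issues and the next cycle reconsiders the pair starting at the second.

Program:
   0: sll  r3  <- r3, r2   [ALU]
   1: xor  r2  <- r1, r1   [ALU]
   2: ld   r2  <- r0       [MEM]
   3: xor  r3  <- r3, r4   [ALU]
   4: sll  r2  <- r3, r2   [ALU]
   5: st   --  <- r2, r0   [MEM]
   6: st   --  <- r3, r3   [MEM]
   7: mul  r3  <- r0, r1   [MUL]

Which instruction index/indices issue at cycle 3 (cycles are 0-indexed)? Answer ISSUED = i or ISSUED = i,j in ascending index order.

t=0 i0&i1:sll;xor ; 2-wide
t=1 i2&i3:ld;xor ; 2-wide
t=2 i4:sll ; RAW r2
t=3 i5:st ; no-port MEM/MEM
t=4 i6&i7:st;mul ; 2-wide

ISSUED = 5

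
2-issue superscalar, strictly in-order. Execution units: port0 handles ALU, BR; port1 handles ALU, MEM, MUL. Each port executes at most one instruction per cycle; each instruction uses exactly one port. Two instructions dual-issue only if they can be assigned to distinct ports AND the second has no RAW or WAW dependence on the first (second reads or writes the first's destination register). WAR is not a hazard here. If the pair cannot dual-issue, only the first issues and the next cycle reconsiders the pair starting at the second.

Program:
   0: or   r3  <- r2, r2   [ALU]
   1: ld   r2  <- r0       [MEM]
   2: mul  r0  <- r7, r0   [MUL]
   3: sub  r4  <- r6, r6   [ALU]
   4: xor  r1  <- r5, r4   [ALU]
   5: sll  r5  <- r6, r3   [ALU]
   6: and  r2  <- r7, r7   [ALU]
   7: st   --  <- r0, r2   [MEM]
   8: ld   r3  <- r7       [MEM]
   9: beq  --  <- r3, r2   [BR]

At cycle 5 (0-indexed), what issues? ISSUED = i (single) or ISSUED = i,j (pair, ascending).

[0] i0,i1  or.ALU+ld.MEM  -- pair
[1] i2,i3  mul.MUL+sub.ALU  -- pair
[2] i4,i5  xor.ALU+sll.ALU  -- pair
[3] i6  and.ALU  -- RAW r2
[4] i7  st.MEM  -- no-port MEM/MEM
[5] i8  ld.MEM  -- RAW r3
[6] i9  beq.BR  -- tail

ISSUED = 8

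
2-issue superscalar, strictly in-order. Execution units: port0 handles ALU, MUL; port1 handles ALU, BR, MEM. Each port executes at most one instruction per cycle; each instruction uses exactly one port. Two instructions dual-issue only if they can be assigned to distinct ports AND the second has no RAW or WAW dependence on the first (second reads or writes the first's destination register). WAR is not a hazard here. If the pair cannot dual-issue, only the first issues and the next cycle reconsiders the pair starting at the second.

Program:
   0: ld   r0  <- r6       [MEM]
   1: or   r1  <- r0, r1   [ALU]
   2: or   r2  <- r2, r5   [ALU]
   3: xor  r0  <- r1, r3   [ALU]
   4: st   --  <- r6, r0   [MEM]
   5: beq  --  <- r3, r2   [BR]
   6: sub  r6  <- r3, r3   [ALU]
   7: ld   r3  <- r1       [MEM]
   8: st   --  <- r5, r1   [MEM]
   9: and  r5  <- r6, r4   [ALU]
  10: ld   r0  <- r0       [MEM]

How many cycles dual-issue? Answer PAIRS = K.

PAIRS = 3

c0: i0 ld.MEM  RAW r0
c1: i1&i2 or.ALU+or.ALU  2-wide
c2: i3 xor.ALU  RAW r0
c3: i4 st.MEM  no-port MEM/BR
c4: i5&i6 beq.BR+sub.ALU  2-wide
c5: i7 ld.MEM  no-port MEM/MEM
c6: i8&i9 st.MEM+and.ALU  2-wide
c7: i10 ld.MEM  tail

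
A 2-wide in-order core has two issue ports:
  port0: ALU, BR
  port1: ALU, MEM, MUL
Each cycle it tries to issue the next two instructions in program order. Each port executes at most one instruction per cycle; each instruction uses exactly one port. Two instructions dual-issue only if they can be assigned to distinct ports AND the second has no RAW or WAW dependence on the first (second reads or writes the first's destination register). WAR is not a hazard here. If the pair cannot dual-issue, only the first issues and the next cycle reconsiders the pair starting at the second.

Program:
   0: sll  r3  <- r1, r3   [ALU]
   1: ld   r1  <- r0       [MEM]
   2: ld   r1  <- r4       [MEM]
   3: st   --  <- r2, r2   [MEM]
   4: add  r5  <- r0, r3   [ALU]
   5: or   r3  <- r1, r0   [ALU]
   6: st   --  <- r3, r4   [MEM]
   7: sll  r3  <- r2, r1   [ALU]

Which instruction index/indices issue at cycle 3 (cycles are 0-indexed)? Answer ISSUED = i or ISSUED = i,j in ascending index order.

ISSUED = 5

[0] i0,i1  sll.ALU/ld.MEM  -- dual
[1] i2  ld.MEM  -- no-port MEM/MEM
[2] i3,i4  st.MEM/add.ALU  -- dual
[3] i5  or.ALU  -- RAW r3
[4] i6,i7  st.MEM/sll.ALU  -- dual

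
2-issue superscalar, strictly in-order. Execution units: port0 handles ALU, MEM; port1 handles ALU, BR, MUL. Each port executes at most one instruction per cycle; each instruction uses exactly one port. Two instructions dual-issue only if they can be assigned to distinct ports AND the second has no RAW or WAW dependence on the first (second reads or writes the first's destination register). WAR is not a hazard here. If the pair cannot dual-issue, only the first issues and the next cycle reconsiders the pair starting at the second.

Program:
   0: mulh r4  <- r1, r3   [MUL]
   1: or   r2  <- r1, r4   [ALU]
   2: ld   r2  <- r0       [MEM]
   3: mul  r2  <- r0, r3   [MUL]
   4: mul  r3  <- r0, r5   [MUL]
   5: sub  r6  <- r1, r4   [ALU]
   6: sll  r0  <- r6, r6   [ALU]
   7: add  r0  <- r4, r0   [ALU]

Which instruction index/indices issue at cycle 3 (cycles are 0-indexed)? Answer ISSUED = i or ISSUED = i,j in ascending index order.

c0: i0 mulh.MUL  RAW r4
c1: i1 or.ALU  WAW r2
c2: i2 ld.MEM  WAW r2
c3: i3 mul.MUL  no-port MUL/MUL
c4: i4&i5 mul.MUL;sub.ALU  pair
c5: i6 sll.ALU  RAW+WAW r0
c6: i7 add.ALU  tail

ISSUED = 3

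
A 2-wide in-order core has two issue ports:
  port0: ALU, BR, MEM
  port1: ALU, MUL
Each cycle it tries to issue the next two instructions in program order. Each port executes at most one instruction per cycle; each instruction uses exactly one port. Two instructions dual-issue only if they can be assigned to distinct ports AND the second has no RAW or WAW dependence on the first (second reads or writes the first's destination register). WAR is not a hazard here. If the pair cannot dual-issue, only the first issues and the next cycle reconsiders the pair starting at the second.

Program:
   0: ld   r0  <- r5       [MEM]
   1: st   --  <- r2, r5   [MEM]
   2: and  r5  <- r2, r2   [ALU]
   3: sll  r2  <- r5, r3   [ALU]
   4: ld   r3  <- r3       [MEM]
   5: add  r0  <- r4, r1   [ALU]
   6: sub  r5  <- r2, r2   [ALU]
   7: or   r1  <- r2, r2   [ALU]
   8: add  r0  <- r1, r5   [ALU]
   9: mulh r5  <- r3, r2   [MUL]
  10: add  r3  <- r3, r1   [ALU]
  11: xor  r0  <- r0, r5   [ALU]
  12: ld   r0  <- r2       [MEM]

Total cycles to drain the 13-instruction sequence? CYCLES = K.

CYCLES = 8

  cy0 -> i0 (ld) no-port MEM/MEM
  cy1 -> i1&i2 (st+and) 2-wide
  cy2 -> i3&i4 (sll+ld) 2-wide
  cy3 -> i5&i6 (add+sub) 2-wide
  cy4 -> i7 (or) RAW r1
  cy5 -> i8&i9 (add+mulh) 2-wide
  cy6 -> i10&i11 (add+xor) 2-wide
  cy7 -> i12 (ld) tail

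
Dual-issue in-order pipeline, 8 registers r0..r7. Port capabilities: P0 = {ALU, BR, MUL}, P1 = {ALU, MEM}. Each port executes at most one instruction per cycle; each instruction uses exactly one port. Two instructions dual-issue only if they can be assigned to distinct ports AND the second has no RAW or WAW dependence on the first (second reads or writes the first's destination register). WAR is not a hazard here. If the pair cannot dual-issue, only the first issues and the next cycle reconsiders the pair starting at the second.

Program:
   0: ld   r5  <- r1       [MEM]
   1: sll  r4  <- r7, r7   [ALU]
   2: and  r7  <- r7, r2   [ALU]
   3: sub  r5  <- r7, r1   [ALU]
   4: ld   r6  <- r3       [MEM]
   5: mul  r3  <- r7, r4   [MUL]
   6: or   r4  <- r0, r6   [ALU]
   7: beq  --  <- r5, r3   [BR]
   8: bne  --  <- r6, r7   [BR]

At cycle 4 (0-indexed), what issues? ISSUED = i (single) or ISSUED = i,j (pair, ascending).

#0 head=0: ld.MEM/sll.ALU i0,i1 dual
#1 head=2: and.ALU i2 RAW r7
#2 head=3: sub.ALU/ld.MEM i3,i4 dual
#3 head=5: mul.MUL/or.ALU i5,i6 dual
#4 head=7: beq.BR i7 no-port BR/BR
#5 head=8: bne.BR i8 tail

ISSUED = 7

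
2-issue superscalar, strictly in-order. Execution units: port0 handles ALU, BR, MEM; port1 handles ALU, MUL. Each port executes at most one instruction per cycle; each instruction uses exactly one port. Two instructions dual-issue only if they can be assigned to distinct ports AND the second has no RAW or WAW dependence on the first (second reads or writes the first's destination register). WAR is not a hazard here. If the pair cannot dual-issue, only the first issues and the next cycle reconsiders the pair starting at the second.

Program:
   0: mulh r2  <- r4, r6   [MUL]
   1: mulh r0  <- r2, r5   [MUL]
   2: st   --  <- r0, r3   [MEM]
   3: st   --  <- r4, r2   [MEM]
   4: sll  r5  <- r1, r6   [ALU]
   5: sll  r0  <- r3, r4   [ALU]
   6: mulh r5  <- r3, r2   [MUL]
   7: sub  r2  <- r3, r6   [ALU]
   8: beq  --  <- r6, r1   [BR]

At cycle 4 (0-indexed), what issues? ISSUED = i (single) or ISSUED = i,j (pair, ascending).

0. mulh.MUL @i0  | no-port MUL/MUL
1. mulh.MUL @i1  | RAW r0
2. st.MEM @i2  | no-port MEM/MEM
3. st.MEM+sll.ALU @i3&i4  | 2-wide
4. sll.ALU+mulh.MUL @i5&i6  | 2-wide
5. sub.ALU+beq.BR @i7&i8  | 2-wide

ISSUED = 5,6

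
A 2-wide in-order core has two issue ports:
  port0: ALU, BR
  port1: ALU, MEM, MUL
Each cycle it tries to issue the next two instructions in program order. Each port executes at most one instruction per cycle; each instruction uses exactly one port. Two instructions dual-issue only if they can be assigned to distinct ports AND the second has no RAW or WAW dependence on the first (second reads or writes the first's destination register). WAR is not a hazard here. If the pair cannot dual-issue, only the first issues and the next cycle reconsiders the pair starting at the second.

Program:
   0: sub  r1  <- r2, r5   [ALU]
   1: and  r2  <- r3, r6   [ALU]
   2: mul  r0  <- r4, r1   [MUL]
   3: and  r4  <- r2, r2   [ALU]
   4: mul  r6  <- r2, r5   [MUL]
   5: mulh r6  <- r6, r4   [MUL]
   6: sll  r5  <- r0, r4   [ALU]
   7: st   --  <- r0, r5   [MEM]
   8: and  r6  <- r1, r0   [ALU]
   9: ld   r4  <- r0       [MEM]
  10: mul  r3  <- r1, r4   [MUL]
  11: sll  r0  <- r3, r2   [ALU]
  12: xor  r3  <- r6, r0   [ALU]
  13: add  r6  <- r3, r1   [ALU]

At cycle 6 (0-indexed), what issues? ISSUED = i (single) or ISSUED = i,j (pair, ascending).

ISSUED = 10

t=0 i0/i1:sub.ALU/and.ALU ; 2-wide
t=1 i2/i3:mul.MUL/and.ALU ; 2-wide
t=2 i4:mul.MUL ; no-port MUL/MUL
t=3 i5/i6:mulh.MUL/sll.ALU ; 2-wide
t=4 i7/i8:st.MEM/and.ALU ; 2-wide
t=5 i9:ld.MEM ; no-port MEM/MUL
t=6 i10:mul.MUL ; RAW r3
t=7 i11:sll.ALU ; RAW r0
t=8 i12:xor.ALU ; RAW r3
t=9 i13:add.ALU ; tail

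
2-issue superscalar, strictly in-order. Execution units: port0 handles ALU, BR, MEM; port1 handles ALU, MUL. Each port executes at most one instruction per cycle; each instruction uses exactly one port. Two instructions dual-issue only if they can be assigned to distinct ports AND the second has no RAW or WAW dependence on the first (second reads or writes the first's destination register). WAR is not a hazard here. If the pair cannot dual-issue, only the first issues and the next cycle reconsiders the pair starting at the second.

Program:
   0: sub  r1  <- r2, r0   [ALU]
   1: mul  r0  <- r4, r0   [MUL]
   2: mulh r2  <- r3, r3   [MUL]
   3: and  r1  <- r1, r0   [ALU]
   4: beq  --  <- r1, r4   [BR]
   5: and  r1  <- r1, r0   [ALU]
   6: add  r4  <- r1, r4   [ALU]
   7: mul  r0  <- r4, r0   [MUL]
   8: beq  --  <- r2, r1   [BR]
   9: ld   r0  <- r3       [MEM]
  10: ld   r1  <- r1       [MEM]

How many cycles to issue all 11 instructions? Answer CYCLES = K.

#0 head=0: sub.ALU;mul.MUL i0&i1 dual
#1 head=2: mulh.MUL;and.ALU i2&i3 dual
#2 head=4: beq.BR;and.ALU i4&i5 dual
#3 head=6: add.ALU i6 RAW r4
#4 head=7: mul.MUL;beq.BR i7&i8 dual
#5 head=9: ld.MEM i9 no-port MEM/MEM
#6 head=10: ld.MEM i10 tail

CYCLES = 7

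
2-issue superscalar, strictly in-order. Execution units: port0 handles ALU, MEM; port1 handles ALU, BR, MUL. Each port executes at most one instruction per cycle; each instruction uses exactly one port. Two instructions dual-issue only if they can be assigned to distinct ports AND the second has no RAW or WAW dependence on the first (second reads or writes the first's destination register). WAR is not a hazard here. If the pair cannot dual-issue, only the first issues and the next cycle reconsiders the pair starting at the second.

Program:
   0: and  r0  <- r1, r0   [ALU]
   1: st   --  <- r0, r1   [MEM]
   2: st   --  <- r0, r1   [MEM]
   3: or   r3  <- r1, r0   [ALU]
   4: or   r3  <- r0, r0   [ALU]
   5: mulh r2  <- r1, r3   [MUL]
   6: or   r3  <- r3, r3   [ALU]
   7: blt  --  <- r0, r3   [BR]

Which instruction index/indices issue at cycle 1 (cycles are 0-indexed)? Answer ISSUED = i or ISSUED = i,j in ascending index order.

#0 head=0: and i0 RAW r0
#1 head=1: st i1 no-port MEM/MEM
#2 head=2: st+or i2,i3 dual
#3 head=4: or i4 RAW r3
#4 head=5: mulh+or i5,i6 dual
#5 head=7: blt i7 tail

ISSUED = 1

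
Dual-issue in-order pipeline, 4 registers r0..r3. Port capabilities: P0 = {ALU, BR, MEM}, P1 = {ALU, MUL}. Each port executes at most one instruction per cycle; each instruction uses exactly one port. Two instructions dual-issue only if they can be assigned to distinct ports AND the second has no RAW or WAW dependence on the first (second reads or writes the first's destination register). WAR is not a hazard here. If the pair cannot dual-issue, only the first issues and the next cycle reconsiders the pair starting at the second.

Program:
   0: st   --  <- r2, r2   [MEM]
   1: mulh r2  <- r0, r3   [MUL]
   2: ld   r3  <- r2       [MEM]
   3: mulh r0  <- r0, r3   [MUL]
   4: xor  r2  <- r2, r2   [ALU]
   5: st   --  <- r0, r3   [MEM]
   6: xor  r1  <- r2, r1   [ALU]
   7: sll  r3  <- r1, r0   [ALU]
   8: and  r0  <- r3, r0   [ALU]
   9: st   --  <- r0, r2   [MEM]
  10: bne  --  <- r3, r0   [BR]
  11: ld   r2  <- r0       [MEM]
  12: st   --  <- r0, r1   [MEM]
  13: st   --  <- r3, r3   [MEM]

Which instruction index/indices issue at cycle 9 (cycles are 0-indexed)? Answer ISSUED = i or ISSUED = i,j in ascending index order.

ISSUED = 12

t=0 i0+i1:st.MEM/mulh.MUL ; pair
t=1 i2:ld.MEM ; RAW r3
t=2 i3+i4:mulh.MUL/xor.ALU ; pair
t=3 i5+i6:st.MEM/xor.ALU ; pair
t=4 i7:sll.ALU ; RAW r3
t=5 i8:and.ALU ; RAW r0
t=6 i9:st.MEM ; no-port MEM/BR
t=7 i10:bne.BR ; no-port BR/MEM
t=8 i11:ld.MEM ; no-port MEM/MEM
t=9 i12:st.MEM ; no-port MEM/MEM
t=10 i13:st.MEM ; tail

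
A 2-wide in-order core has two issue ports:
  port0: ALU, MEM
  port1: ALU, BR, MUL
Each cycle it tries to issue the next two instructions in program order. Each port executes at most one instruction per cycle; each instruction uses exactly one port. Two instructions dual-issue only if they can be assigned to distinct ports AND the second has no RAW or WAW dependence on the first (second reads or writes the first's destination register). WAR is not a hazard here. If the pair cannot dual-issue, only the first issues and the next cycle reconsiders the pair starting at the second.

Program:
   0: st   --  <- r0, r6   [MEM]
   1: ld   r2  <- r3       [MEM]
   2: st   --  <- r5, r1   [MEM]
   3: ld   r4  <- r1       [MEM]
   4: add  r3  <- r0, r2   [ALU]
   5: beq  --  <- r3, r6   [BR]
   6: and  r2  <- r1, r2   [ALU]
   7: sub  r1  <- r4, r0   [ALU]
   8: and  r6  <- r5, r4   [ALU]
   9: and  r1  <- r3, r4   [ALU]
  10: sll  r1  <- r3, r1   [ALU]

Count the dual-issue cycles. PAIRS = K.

PAIRS = 3

0. st.MEM @i0  | no-port MEM/MEM
1. ld.MEM @i1  | no-port MEM/MEM
2. st.MEM @i2  | no-port MEM/MEM
3. ld.MEM+add.ALU @i3/i4  | pair
4. beq.BR+and.ALU @i5/i6  | pair
5. sub.ALU+and.ALU @i7/i8  | pair
6. and.ALU @i9  | RAW+WAW r1
7. sll.ALU @i10  | tail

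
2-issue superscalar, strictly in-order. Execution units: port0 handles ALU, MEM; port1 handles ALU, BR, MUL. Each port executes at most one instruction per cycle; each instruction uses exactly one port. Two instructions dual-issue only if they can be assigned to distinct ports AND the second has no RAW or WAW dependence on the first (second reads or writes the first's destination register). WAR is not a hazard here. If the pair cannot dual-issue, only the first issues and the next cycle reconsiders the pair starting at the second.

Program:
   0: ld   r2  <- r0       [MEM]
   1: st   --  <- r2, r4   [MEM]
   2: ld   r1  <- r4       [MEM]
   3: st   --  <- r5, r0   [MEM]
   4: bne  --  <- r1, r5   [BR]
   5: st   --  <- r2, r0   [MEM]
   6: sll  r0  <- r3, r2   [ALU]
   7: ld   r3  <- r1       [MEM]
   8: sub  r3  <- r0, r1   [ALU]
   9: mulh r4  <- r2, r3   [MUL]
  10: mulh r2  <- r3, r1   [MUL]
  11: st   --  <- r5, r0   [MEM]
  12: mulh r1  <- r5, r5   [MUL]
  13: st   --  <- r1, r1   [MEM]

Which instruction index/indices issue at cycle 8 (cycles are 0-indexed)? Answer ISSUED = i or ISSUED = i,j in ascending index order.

ISSUED = 10,11

t=0 i0:ld.MEM ; no-port MEM/MEM
t=1 i1:st.MEM ; no-port MEM/MEM
t=2 i2:ld.MEM ; no-port MEM/MEM
t=3 i3/i4:st.MEM;bne.BR ; 2-wide
t=4 i5/i6:st.MEM;sll.ALU ; 2-wide
t=5 i7:ld.MEM ; WAW r3
t=6 i8:sub.ALU ; RAW r3
t=7 i9:mulh.MUL ; no-port MUL/MUL
t=8 i10/i11:mulh.MUL;st.MEM ; 2-wide
t=9 i12:mulh.MUL ; RAW r1
t=10 i13:st.MEM ; tail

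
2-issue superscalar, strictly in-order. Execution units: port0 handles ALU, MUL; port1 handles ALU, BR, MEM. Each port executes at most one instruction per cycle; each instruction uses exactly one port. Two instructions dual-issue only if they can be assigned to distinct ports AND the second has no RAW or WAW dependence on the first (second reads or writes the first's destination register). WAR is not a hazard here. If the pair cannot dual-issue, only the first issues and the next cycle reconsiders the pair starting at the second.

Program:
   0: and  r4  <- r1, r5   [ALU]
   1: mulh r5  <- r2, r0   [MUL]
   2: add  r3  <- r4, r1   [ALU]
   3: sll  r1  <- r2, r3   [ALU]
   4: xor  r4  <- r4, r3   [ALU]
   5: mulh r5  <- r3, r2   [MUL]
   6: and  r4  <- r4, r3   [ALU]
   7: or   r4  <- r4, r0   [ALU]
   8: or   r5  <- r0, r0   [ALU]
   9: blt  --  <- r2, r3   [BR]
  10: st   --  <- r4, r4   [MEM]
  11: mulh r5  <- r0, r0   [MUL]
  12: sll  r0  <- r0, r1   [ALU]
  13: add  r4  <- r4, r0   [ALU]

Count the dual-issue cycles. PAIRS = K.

  cy0 -> i0&i1 (and.ALU;mulh.MUL) pair
  cy1 -> i2 (add.ALU) RAW r3
  cy2 -> i3&i4 (sll.ALU;xor.ALU) pair
  cy3 -> i5&i6 (mulh.MUL;and.ALU) pair
  cy4 -> i7&i8 (or.ALU;or.ALU) pair
  cy5 -> i9 (blt.BR) no-port BR/MEM
  cy6 -> i10&i11 (st.MEM;mulh.MUL) pair
  cy7 -> i12 (sll.ALU) RAW r0
  cy8 -> i13 (add.ALU) tail

PAIRS = 5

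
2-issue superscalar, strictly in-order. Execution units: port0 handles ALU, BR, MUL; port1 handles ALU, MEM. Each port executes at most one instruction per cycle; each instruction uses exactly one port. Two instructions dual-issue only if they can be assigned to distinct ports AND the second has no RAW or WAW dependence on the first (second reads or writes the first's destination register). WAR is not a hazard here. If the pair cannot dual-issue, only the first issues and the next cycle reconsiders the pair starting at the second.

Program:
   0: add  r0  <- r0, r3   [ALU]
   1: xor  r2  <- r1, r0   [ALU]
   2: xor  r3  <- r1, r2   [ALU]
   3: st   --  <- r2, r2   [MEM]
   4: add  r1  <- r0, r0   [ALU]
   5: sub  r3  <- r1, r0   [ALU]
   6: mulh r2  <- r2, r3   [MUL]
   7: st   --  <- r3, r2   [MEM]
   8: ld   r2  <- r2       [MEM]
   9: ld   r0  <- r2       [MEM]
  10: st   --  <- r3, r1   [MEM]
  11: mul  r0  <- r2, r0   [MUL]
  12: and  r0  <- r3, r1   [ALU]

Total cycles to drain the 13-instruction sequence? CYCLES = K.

CYCLES = 11

0. add.ALU @i0  | RAW r0
1. xor.ALU @i1  | RAW r2
2. xor.ALU st.MEM @i2,i3  | 2-wide
3. add.ALU @i4  | RAW r1
4. sub.ALU @i5  | RAW r3
5. mulh.MUL @i6  | RAW r2
6. st.MEM @i7  | no-port MEM/MEM
7. ld.MEM @i8  | no-port MEM/MEM
8. ld.MEM @i9  | no-port MEM/MEM
9. st.MEM mul.MUL @i10,i11  | 2-wide
10. and.ALU @i12  | tail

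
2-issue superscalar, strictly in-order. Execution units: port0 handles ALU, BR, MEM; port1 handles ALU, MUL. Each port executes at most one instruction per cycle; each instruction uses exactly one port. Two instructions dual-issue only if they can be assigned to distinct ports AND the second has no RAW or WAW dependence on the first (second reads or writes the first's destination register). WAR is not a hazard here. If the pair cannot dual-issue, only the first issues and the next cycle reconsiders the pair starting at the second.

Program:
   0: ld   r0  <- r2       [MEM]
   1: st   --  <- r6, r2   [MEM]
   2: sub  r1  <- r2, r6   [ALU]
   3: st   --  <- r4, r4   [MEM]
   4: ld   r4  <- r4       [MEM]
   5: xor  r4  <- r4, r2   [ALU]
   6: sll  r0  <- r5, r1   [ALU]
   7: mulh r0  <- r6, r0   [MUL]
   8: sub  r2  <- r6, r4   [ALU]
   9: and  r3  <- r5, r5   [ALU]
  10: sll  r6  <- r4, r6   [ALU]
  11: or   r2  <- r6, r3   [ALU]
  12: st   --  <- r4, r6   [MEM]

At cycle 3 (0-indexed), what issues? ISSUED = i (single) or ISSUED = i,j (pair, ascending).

0. ld.MEM @i0  | no-port MEM/MEM
1. st.MEM+sub.ALU @i1+i2  | dual
2. st.MEM @i3  | no-port MEM/MEM
3. ld.MEM @i4  | RAW+WAW r4
4. xor.ALU+sll.ALU @i5+i6  | dual
5. mulh.MUL+sub.ALU @i7+i8  | dual
6. and.ALU+sll.ALU @i9+i10  | dual
7. or.ALU+st.MEM @i11+i12  | dual

ISSUED = 4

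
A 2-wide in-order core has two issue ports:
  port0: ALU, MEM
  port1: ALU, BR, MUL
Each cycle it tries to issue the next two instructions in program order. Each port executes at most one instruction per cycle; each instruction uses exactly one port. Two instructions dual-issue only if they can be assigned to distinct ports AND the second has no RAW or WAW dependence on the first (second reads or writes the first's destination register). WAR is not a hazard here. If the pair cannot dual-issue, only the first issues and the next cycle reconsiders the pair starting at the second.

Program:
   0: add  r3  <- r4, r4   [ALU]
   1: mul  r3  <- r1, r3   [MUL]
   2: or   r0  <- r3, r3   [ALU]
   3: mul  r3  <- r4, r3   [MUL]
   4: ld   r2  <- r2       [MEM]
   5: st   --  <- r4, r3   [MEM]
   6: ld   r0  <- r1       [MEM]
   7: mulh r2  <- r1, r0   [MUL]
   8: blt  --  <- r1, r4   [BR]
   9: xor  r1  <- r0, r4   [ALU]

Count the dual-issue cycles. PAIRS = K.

c0: i0 add  RAW+WAW r3
c1: i1 mul  RAW r3
c2: i2&i3 or+mul  2-wide
c3: i4 ld  no-port MEM/MEM
c4: i5 st  no-port MEM/MEM
c5: i6 ld  RAW r0
c6: i7 mulh  no-port MUL/BR
c7: i8&i9 blt+xor  2-wide

PAIRS = 2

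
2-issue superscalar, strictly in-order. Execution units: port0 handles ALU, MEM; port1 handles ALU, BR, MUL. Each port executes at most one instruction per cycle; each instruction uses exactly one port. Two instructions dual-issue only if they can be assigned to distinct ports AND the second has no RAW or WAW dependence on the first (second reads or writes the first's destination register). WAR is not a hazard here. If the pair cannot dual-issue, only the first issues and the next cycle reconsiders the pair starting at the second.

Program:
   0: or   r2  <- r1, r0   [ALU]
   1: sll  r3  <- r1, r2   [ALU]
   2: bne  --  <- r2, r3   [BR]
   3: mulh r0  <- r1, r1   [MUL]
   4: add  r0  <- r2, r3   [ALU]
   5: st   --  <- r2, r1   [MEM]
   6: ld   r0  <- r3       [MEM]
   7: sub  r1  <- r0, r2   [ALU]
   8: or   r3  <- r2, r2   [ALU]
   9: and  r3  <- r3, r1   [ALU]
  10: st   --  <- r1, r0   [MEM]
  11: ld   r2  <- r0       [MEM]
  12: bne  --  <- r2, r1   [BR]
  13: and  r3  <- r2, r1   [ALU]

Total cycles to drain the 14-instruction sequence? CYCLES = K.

CYCLES = 10

#0 head=0: or.ALU i0 RAW r2
#1 head=1: sll.ALU i1 RAW r3
#2 head=2: bne.BR i2 no-port BR/MUL
#3 head=3: mulh.MUL i3 WAW r0
#4 head=4: add.ALU/st.MEM i4,i5 2-wide
#5 head=6: ld.MEM i6 RAW r0
#6 head=7: sub.ALU/or.ALU i7,i8 2-wide
#7 head=9: and.ALU/st.MEM i9,i10 2-wide
#8 head=11: ld.MEM i11 RAW r2
#9 head=12: bne.BR/and.ALU i12,i13 2-wide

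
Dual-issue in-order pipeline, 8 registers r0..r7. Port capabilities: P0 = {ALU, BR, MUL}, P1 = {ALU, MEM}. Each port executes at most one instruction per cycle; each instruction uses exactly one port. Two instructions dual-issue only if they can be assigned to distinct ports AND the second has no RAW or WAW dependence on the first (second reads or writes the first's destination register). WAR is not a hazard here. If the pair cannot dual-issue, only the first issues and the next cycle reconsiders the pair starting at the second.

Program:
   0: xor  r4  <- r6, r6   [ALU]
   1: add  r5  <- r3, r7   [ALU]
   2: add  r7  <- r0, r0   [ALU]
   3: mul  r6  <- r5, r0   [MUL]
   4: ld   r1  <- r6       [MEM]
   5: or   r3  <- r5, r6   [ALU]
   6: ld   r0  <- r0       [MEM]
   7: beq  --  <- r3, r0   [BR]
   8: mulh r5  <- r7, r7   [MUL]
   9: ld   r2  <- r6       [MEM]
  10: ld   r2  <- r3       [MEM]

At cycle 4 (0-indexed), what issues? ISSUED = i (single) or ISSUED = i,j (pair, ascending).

ISSUED = 7

[0] i0,i1  xor add  -- pair
[1] i2,i3  add mul  -- pair
[2] i4,i5  ld or  -- pair
[3] i6  ld  -- RAW r0
[4] i7  beq  -- no-port BR/MUL
[5] i8,i9  mulh ld  -- pair
[6] i10  ld  -- tail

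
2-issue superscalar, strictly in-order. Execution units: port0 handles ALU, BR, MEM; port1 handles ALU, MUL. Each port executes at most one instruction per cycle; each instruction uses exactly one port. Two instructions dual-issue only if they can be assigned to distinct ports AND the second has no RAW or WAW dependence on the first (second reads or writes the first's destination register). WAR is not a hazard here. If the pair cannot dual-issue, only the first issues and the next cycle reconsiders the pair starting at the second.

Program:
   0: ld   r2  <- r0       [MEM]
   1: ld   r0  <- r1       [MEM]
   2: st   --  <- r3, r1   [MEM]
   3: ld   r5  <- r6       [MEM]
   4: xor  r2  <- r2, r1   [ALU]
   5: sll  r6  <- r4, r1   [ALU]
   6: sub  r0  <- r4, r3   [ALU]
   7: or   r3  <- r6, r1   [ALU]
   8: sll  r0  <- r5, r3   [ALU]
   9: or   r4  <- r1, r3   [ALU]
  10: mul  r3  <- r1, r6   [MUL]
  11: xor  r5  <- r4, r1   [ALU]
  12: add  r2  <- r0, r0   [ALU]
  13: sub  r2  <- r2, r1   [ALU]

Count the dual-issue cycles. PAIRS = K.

PAIRS = 4

  cy0 -> i0 (ld) no-port MEM/MEM
  cy1 -> i1 (ld) no-port MEM/MEM
  cy2 -> i2 (st) no-port MEM/MEM
  cy3 -> i3+i4 (ld/xor) 2-wide
  cy4 -> i5+i6 (sll/sub) 2-wide
  cy5 -> i7 (or) RAW r3
  cy6 -> i8+i9 (sll/or) 2-wide
  cy7 -> i10+i11 (mul/xor) 2-wide
  cy8 -> i12 (add) RAW+WAW r2
  cy9 -> i13 (sub) tail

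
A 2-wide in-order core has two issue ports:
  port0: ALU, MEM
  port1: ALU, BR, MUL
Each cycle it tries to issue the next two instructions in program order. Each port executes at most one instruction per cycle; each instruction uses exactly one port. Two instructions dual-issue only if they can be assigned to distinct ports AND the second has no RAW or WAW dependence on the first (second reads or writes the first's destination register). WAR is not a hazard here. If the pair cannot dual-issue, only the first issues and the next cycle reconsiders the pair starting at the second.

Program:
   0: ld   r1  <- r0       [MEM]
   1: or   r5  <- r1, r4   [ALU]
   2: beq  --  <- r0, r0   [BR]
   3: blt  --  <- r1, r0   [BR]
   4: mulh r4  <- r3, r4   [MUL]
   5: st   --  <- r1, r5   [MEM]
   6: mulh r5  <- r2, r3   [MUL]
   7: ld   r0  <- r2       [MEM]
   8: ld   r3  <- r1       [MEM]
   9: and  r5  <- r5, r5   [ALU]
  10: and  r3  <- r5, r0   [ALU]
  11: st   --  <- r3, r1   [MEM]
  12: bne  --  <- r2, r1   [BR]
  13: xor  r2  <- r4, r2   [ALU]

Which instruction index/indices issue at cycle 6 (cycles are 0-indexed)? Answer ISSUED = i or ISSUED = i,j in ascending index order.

t=0 i0:ld ; RAW r1
t=1 i1+i2:or;beq ; dual
t=2 i3:blt ; no-port BR/MUL
t=3 i4+i5:mulh;st ; dual
t=4 i6+i7:mulh;ld ; dual
t=5 i8+i9:ld;and ; dual
t=6 i10:and ; RAW r3
t=7 i11+i12:st;bne ; dual
t=8 i13:xor ; tail

ISSUED = 10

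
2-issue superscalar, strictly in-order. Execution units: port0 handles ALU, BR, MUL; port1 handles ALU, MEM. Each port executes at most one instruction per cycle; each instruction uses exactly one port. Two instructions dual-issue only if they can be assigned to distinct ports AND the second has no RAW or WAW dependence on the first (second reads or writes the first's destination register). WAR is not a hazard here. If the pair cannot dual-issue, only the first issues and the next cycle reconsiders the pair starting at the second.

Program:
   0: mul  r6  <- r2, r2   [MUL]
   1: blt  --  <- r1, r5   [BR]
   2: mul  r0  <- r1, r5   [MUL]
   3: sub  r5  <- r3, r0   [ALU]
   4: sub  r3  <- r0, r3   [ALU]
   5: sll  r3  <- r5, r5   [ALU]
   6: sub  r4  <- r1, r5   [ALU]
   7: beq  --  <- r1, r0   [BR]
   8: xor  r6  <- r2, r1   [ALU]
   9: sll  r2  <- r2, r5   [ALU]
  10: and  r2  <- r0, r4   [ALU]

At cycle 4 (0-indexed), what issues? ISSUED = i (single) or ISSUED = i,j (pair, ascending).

[0] i0  mul.MUL  -- no-port MUL/BR
[1] i1  blt.BR  -- no-port BR/MUL
[2] i2  mul.MUL  -- RAW r0
[3] i3&i4  sub.ALU/sub.ALU  -- dual
[4] i5&i6  sll.ALU/sub.ALU  -- dual
[5] i7&i8  beq.BR/xor.ALU  -- dual
[6] i9  sll.ALU  -- WAW r2
[7] i10  and.ALU  -- tail

ISSUED = 5,6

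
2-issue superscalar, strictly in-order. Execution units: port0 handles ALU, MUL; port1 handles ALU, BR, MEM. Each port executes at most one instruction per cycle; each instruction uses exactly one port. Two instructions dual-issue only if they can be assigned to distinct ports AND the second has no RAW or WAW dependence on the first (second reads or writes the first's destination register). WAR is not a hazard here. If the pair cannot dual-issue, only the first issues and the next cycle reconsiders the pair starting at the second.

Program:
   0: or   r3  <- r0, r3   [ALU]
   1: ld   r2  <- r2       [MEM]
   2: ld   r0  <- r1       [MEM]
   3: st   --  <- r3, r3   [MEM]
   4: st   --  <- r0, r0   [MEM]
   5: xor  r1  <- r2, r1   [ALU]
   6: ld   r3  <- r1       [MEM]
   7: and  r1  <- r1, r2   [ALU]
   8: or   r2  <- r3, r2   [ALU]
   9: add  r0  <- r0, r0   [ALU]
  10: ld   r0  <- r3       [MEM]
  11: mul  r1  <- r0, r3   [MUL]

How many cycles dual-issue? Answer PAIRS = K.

#0 head=0: or.ALU/ld.MEM i0&i1 dual
#1 head=2: ld.MEM i2 no-port MEM/MEM
#2 head=3: st.MEM i3 no-port MEM/MEM
#3 head=4: st.MEM/xor.ALU i4&i5 dual
#4 head=6: ld.MEM/and.ALU i6&i7 dual
#5 head=8: or.ALU/add.ALU i8&i9 dual
#6 head=10: ld.MEM i10 RAW r0
#7 head=11: mul.MUL i11 tail

PAIRS = 4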